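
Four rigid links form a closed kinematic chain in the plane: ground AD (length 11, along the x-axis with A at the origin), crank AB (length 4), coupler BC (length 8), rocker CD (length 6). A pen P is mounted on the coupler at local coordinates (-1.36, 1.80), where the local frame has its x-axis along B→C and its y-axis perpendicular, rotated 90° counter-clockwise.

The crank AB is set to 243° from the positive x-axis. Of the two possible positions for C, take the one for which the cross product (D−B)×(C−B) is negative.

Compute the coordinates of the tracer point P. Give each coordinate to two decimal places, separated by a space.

-3.17 -1.76

A=(0,0), D=(11.00,0)
B = A + 4.00·(cos243°, sin243°) = (-1.8160, -3.5640)
|BD| = 13.3023
circle(B,8.00) ∩ circle(D,6.00): a=7.7036, h=2.1574
  candidates: C₊=(5.0280,0.5785) cross=28.699; C₋=(6.1840,-3.5786) cross=-28.699
  mode - wants cross < 0 → take C=(6.1840,-3.5786) (cross=-28.699)
ex = (C−B)/|BC| = (1.0000,-0.0018); ey = (0.0018,1.0000)
P = B + -1.36·ex + 1.80·ey = (-3.1727,-1.7616)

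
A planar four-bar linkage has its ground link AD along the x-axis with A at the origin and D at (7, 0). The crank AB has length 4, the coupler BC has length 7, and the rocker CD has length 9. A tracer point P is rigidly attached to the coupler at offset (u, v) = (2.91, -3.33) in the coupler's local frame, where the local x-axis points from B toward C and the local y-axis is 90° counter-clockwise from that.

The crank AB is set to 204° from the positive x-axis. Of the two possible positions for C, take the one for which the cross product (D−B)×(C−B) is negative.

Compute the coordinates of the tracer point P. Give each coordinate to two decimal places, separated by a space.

-4.14 -6.02

A=(0,0), D=(7.00,0)
B = A + 4.00·(cos204°, sin204°) = (-3.6542, -1.6269)
|BD| = 10.7777
circle(B,7.00) ∩ circle(D,9.00): a=3.9043, h=5.8100
  candidates: C₊=(-0.6717,4.7059) cross=62.619; C₋=(1.0824,-6.7810) cross=-62.619
  mode - wants cross < 0 → take C=(1.0824,-6.7810) (cross=-62.619)
ex = (C−B)/|BC| = (0.6767,-0.7363); ey = (0.7363,0.6767)
P = B + 2.91·ex + -3.33·ey = (-4.1370,-6.0228)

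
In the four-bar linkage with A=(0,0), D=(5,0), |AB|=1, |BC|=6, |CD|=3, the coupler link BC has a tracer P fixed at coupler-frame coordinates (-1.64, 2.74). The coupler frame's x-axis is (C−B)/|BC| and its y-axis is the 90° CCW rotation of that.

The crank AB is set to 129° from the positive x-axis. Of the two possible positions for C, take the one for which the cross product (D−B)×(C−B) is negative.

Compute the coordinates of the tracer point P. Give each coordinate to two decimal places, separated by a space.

A=(0,0), D=(5.00,0)
B = A + 1.00·(cos129°, sin129°) = (-0.6293, 0.7771)
|BD| = 5.6827
circle(B,6.00) ∩ circle(D,3.00): a=5.2170, h=2.9636
  candidates: C₊=(4.9439,2.9995) cross=16.841; C₋=(4.1334,-2.8721) cross=-16.841
  mode - wants cross < 0 → take C=(4.1334,-2.8721) (cross=-16.841)
ex = (C−B)/|BC| = (0.7938,-0.6082); ey = (0.6082,0.7938)
P = B + -1.64·ex + 2.74·ey = (-0.2646,3.9496)

-0.26 3.95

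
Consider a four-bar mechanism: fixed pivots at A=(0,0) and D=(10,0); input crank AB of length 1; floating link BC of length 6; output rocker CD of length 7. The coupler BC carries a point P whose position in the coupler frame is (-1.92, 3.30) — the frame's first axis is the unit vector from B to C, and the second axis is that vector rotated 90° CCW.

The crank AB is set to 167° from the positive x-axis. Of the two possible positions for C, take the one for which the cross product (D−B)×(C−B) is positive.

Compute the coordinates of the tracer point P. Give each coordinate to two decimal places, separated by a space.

-4.42 1.88

A=(0,0), D=(10.00,0)
B = A + 1.00·(cos167°, sin167°) = (-0.9744, 0.2250)
|BD| = 10.9767
circle(B,6.00) ∩ circle(D,7.00): a=4.8962, h=3.4681
  candidates: C₊=(3.9918,3.5920) cross=38.068; C₋=(3.8497,-3.3427) cross=-38.068
  mode + wants cross > 0 → take C=(3.9918,3.5920) (cross=38.068)
ex = (C−B)/|BC| = (0.8277,0.5612); ey = (-0.5612,0.8277)
P = B + -1.92·ex + 3.30·ey = (-4.4154,1.8789)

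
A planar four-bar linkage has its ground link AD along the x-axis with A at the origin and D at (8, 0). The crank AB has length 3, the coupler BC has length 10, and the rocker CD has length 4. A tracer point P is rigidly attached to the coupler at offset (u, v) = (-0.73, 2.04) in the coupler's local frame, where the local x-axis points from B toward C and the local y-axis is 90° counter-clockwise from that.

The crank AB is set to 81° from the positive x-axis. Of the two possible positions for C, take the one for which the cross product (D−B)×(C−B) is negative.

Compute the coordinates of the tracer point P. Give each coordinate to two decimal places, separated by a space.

1.36 4.94

A=(0,0), D=(8.00,0)
B = A + 3.00·(cos81°, sin81°) = (0.4693, 2.9631)
|BD| = 8.0927
circle(B,10.00) ∩ circle(D,4.00): a=9.2362, h=3.8331
  candidates: C₊=(10.4676,3.1482) cross=31.020; C₋=(7.6607,-3.9856) cross=-31.020
  mode - wants cross < 0 → take C=(7.6607,-3.9856) (cross=-31.020)
ex = (C−B)/|BC| = (0.7191,-0.6949); ey = (0.6949,0.7191)
P = B + -0.73·ex + 2.04·ey = (1.3619,4.9374)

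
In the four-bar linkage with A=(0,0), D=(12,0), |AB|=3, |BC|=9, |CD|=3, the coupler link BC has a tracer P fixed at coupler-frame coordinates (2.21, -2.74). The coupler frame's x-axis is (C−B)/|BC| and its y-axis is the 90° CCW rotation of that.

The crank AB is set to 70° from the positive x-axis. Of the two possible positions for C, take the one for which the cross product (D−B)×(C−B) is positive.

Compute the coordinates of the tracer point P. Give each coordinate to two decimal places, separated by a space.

A=(0,0), D=(12.00,0)
B = A + 3.00·(cos70°, sin70°) = (1.0261, 2.8191)
|BD| = 11.3302
circle(B,9.00) ∩ circle(D,3.00): a=8.8425, h=1.6766
  candidates: C₊=(10.0076,2.2428) cross=18.996; C₋=(9.1733,-1.0049) cross=-18.996
  mode + wants cross > 0 → take C=(10.0076,2.2428) (cross=18.996)
ex = (C−B)/|BC| = (0.9979,-0.0640); ey = (0.0640,0.9979)
P = B + 2.21·ex + -2.74·ey = (3.0561,-0.0568)

3.06 -0.06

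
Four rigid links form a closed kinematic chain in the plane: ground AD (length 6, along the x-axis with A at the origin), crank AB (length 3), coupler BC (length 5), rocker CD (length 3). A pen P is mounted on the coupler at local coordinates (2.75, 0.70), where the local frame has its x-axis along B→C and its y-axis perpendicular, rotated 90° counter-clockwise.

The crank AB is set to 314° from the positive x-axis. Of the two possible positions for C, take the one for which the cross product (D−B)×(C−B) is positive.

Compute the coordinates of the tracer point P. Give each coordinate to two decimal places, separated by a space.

A=(0,0), D=(6.00,0)
B = A + 3.00·(cos314°, sin314°) = (2.0840, -2.1580)
|BD| = 4.4713
circle(B,5.00) ∩ circle(D,3.00): a=4.0248, h=2.9666
  candidates: C₊=(4.1772,2.3827) cross=13.264; C₋=(7.0408,-2.8137) cross=-13.264
  mode + wants cross > 0 → take C=(4.1772,2.3827) (cross=13.264)
ex = (C−B)/|BC| = (0.4186,0.9081); ey = (-0.9081,0.4186)
P = B + 2.75·ex + 0.70·ey = (2.5995,0.6324)

2.60 0.63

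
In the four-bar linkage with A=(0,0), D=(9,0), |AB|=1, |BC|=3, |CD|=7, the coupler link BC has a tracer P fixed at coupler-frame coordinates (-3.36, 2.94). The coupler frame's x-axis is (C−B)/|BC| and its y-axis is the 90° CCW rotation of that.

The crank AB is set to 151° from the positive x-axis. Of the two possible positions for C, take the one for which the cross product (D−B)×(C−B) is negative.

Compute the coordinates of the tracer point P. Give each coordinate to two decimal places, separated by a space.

-3.29 4.24

A=(0,0), D=(9.00,0)
B = A + 1.00·(cos151°, sin151°) = (-0.8746, 0.4848)
|BD| = 9.8865
circle(B,3.00) ∩ circle(D,7.00): a=2.9203, h=0.6869
  candidates: C₊=(2.0759,1.0277) cross=6.791; C₋=(2.0085,-0.3445) cross=-6.791
  mode - wants cross < 0 → take C=(2.0085,-0.3445) (cross=-6.791)
ex = (C−B)/|BC| = (0.9610,-0.2764); ey = (0.2764,0.9610)
P = B + -3.36·ex + 2.94·ey = (-3.2910,4.2391)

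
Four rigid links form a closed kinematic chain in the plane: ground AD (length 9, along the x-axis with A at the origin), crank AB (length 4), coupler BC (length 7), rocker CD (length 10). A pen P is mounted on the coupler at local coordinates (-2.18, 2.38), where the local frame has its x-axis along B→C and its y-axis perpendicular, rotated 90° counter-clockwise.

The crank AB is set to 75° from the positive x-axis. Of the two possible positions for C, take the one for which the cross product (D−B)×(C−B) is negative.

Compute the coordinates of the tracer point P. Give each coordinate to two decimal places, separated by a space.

A=(0,0), D=(9.00,0)
B = A + 4.00·(cos75°, sin75°) = (1.0353, 3.8637)
|BD| = 8.8524
circle(B,7.00) ∩ circle(D,10.00): a=1.5456, h=6.8272
  candidates: C₊=(5.4057,9.3317) cross=60.437; C₋=(-0.5539,-2.9535) cross=-60.437
  mode - wants cross < 0 → take C=(-0.5539,-2.9535) (cross=-60.437)
ex = (C−B)/|BC| = (-0.2270,-0.9739); ey = (0.9739,-0.2270)
P = B + -2.18·ex + 2.38·ey = (3.8480,5.4465)

3.85 5.45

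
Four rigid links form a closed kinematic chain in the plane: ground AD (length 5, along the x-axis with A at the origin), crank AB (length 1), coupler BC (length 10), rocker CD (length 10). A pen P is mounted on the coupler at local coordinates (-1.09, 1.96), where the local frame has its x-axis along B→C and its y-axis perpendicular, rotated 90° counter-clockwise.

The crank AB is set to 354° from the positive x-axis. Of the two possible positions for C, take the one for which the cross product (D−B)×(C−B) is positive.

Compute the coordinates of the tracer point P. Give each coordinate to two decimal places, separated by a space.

-1.13 -0.84

A=(0,0), D=(5.00,0)
B = A + 1.00·(cos354°, sin354°) = (0.9945, -0.1045)
|BD| = 4.0068
circle(B,10.00) ∩ circle(D,10.00): a=2.0034, h=9.7973
  candidates: C₊=(2.7417,9.7417) cross=39.256; C₋=(3.2528,-9.8462) cross=-39.256
  mode + wants cross > 0 → take C=(2.7417,9.7417) (cross=39.256)
ex = (C−B)/|BC| = (0.1747,0.9846); ey = (-0.9846,0.1747)
P = B + -1.09·ex + 1.96·ey = (-1.1258,-0.8353)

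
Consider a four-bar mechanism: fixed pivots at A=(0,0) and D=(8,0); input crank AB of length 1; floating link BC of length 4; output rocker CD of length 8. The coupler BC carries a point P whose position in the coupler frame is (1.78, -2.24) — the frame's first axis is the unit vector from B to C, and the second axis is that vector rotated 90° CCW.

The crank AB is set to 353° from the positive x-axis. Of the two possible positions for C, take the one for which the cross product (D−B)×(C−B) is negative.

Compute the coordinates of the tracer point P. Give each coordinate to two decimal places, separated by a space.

A=(0,0), D=(8.00,0)
B = A + 1.00·(cos353°, sin353°) = (0.9925, -0.1219)
|BD| = 7.0085
circle(B,4.00) ∩ circle(D,8.00): a=0.0799, h=3.9992
  candidates: C₊=(1.0028,3.8781) cross=28.028; C₋=(1.1419,-4.1191) cross=-28.028
  mode - wants cross < 0 → take C=(1.1419,-4.1191) (cross=-28.028)
ex = (C−B)/|BC| = (0.0373,-0.9993); ey = (0.9993,0.0373)
P = B + 1.78·ex + -2.24·ey = (-1.1794,-1.9843)

-1.18 -1.98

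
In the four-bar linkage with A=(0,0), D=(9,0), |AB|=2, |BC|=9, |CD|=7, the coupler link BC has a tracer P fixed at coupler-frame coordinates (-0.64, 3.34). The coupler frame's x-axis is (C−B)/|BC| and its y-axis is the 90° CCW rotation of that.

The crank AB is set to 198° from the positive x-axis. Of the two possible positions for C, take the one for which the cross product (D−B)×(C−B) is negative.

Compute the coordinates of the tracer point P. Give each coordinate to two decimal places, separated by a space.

A=(0,0), D=(9.00,0)
B = A + 2.00·(cos198°, sin198°) = (-1.9021, -0.6180)
|BD| = 10.9196
circle(B,9.00) ∩ circle(D,7.00): a=6.9251, h=5.7483
  candidates: C₊=(4.6865,5.5130) cross=62.770; C₋=(5.3372,-5.9652) cross=-62.770
  mode - wants cross < 0 → take C=(5.3372,-5.9652) (cross=-62.770)
ex = (C−B)/|BC| = (0.8044,-0.5941); ey = (0.5941,0.8044)
P = B + -0.64·ex + 3.34·ey = (-0.4325,2.4488)

-0.43 2.45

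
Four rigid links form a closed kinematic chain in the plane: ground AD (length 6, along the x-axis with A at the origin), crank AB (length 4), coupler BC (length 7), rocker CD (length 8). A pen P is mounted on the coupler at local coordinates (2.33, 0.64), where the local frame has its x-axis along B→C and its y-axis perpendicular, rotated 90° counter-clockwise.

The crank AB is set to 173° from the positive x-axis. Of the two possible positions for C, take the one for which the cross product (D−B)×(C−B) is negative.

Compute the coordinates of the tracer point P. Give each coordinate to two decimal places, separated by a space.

A=(0,0), D=(6.00,0)
B = A + 4.00·(cos173°, sin173°) = (-3.9702, 0.4875)
|BD| = 9.9821
circle(B,7.00) ∩ circle(D,8.00): a=4.2397, h=5.5700
  candidates: C₊=(0.5365,5.8438) cross=55.600; C₋=(-0.0076,-5.2829) cross=-55.600
  mode - wants cross < 0 → take C=(-0.0076,-5.2829) (cross=-55.600)
ex = (C−B)/|BC| = (0.5661,-0.8243); ey = (0.8243,0.5661)
P = B + 2.33·ex + 0.64·ey = (-2.1236,-1.0709)

-2.12 -1.07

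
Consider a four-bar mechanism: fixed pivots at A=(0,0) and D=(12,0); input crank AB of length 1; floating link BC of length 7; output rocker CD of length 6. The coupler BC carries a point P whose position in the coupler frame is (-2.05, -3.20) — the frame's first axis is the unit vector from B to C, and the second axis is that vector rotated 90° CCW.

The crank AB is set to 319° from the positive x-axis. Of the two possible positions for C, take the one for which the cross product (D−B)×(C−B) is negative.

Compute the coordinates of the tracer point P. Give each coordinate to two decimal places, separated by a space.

A=(0,0), D=(12.00,0)
B = A + 1.00·(cos319°, sin319°) = (0.7547, -0.6561)
|BD| = 11.2644
circle(B,7.00) ∩ circle(D,6.00): a=6.2092, h=3.2319
  candidates: C₊=(6.7652,2.9320) cross=36.406; C₋=(7.1416,-3.5209) cross=-36.406
  mode - wants cross < 0 → take C=(7.1416,-3.5209) (cross=-36.406)
ex = (C−B)/|BC| = (0.9124,-0.4093); ey = (0.4093,0.9124)
P = B + -2.05·ex + -3.20·ey = (-2.4254,-2.7368)

-2.43 -2.74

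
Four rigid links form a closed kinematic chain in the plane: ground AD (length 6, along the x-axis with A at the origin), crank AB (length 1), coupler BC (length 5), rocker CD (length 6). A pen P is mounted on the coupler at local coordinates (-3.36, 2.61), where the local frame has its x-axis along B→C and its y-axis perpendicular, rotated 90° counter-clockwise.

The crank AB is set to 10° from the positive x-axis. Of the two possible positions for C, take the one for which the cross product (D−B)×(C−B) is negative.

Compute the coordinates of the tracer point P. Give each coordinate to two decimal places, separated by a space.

2.67 4.08

A=(0,0), D=(6.00,0)
B = A + 1.00·(cos10°, sin10°) = (0.9848, 0.1736)
|BD| = 5.0182
circle(B,5.00) ∩ circle(D,6.00): a=1.4131, h=4.7962
  candidates: C₊=(2.5630,4.9180) cross=24.068; C₋=(2.2311,-4.6685) cross=-24.068
  mode - wants cross < 0 → take C=(2.2311,-4.6685) (cross=-24.068)
ex = (C−B)/|BC| = (0.2493,-0.9684); ey = (0.9684,0.2493)
P = B + -3.36·ex + 2.61·ey = (2.6749,4.0782)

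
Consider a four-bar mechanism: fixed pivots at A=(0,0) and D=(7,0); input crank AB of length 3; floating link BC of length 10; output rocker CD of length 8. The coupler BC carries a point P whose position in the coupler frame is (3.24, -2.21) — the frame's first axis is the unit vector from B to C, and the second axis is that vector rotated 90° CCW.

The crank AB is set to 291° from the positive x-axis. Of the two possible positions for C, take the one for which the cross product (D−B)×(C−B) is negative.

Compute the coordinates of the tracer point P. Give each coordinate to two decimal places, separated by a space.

2.92 -6.26

A=(0,0), D=(7.00,0)
B = A + 3.00·(cos291°, sin291°) = (1.0751, -2.8007)
|BD| = 6.5535
circle(B,10.00) ∩ circle(D,8.00): a=6.0234, h=7.9824
  candidates: C₊=(3.1093,6.9902) cross=52.313; C₋=(9.9321,-7.4433) cross=-52.313
  mode - wants cross < 0 → take C=(9.9321,-7.4433) (cross=-52.313)
ex = (C−B)/|BC| = (0.8857,-0.4643); ey = (0.4643,0.8857)
P = B + 3.24·ex + -2.21·ey = (2.9188,-6.2623)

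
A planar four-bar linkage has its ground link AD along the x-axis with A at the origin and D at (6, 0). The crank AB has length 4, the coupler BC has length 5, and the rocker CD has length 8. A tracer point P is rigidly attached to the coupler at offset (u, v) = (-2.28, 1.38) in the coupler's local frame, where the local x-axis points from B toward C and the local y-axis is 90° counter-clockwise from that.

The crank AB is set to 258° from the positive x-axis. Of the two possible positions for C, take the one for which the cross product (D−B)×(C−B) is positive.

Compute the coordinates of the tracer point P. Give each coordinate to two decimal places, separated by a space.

-1.67 -6.44

A=(0,0), D=(6.00,0)
B = A + 4.00·(cos258°, sin258°) = (-0.8316, -3.9126)
|BD| = 7.8727
circle(B,5.00) ∩ circle(D,8.00): a=1.4595, h=4.7823
  candidates: C₊=(-1.9419,0.9626) cross=37.649; C₋=(2.8115,-7.3371) cross=-37.649
  mode + wants cross > 0 → take C=(-1.9419,0.9626) (cross=37.649)
ex = (C−B)/|BC| = (-0.2220,0.9750); ey = (-0.9750,-0.2220)
P = B + -2.28·ex + 1.38·ey = (-1.6709,-6.4421)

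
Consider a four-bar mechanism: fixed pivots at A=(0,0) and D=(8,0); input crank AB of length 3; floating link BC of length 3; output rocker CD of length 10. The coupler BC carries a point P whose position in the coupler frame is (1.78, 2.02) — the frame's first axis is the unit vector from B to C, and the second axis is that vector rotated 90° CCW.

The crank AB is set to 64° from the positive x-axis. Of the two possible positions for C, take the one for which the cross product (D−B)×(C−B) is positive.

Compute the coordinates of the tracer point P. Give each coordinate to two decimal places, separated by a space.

A=(0,0), D=(8.00,0)
B = A + 3.00·(cos64°, sin64°) = (1.3151, 2.6964)
|BD| = 7.2082
circle(B,3.00) ∩ circle(D,10.00): a=-2.7082, h=1.2907
  candidates: C₊=(-0.7136,4.9064) cross=9.304; C₋=(-1.6792,2.5124) cross=-9.304
  mode + wants cross > 0 → take C=(-0.7136,4.9064) (cross=9.304)
ex = (C−B)/|BC| = (-0.6762,0.7367); ey = (-0.7367,-0.6762)
P = B + 1.78·ex + 2.02·ey = (-1.3767,2.6417)

-1.38 2.64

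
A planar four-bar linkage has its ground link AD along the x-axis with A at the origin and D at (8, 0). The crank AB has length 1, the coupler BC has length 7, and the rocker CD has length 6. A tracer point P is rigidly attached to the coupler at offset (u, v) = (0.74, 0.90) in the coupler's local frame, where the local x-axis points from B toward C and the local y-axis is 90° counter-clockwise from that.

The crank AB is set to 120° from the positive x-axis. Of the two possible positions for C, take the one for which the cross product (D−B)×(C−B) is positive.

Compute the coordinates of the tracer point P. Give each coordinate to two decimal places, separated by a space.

A=(0,0), D=(8.00,0)
B = A + 1.00·(cos120°, sin120°) = (-0.5000, 0.8660)
|BD| = 8.5440
circle(B,7.00) ∩ circle(D,6.00): a=5.0328, h=4.8653
  candidates: C₊=(5.0000,5.1962) cross=41.569; C₋=(4.0137,-4.4844) cross=-41.569
  mode + wants cross > 0 → take C=(5.0000,5.1962) (cross=41.569)
ex = (C−B)/|BC| = (0.7857,0.6186); ey = (-0.6186,0.7857)
P = B + 0.74·ex + 0.90·ey = (-0.4753,2.0309)

-0.48 2.03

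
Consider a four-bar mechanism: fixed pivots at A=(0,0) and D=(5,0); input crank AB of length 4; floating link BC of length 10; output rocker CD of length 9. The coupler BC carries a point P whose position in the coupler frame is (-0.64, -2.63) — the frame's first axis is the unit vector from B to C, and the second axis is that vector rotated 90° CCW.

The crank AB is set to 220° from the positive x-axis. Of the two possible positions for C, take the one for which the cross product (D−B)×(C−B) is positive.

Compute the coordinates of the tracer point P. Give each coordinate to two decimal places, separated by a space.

-0.68 -3.86

A=(0,0), D=(5.00,0)
B = A + 4.00·(cos220°, sin220°) = (-3.0642, -2.5712)
|BD| = 8.4641
circle(B,10.00) ∩ circle(D,9.00): a=5.3545, h=8.4457
  candidates: C₊=(-0.5283,7.1020) cross=71.486; C₋=(4.6028,-8.9912) cross=-71.486
  mode + wants cross > 0 → take C=(-0.5283,7.1020) (cross=71.486)
ex = (C−B)/|BC| = (0.2536,0.9673); ey = (-0.9673,0.2536)
P = B + -0.64·ex + -2.63·ey = (-0.6824,-3.8572)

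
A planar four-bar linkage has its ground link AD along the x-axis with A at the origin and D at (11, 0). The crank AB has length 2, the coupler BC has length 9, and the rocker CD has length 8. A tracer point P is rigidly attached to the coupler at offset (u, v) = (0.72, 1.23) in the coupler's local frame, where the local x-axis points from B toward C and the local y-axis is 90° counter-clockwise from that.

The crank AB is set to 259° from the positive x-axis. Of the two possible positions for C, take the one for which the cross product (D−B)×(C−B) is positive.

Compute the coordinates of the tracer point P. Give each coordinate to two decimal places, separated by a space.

-0.94 -0.65

A=(0,0), D=(11.00,0)
B = A + 2.00·(cos259°, sin259°) = (-0.3816, -1.9633)
|BD| = 11.5497
circle(B,9.00) ∩ circle(D,8.00): a=6.5108, h=6.2137
  candidates: C₊=(4.9782,5.2667) cross=71.766; C₋=(7.0906,-6.9798) cross=-71.766
  mode + wants cross > 0 → take C=(4.9782,5.2667) (cross=71.766)
ex = (C−B)/|BC| = (0.5955,0.8033); ey = (-0.8033,0.5955)
P = B + 0.72·ex + 1.23·ey = (-0.9409,-0.6523)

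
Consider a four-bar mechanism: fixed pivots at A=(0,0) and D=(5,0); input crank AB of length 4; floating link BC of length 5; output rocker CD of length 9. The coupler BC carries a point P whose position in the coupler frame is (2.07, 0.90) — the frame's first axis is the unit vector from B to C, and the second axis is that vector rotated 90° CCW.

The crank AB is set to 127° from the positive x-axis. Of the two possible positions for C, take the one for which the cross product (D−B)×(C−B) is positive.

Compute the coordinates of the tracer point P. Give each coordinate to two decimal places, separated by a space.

A=(0,0), D=(5.00,0)
B = A + 4.00·(cos127°, sin127°) = (-2.4073, 3.1945)
|BD| = 8.0668
circle(B,5.00) ∩ circle(D,9.00): a=0.5623, h=4.9683
  candidates: C₊=(0.0766,7.5339) cross=40.078; C₋=(-3.8584,-1.5902) cross=-40.078
  mode + wants cross > 0 → take C=(0.0766,7.5339) (cross=40.078)
ex = (C−B)/|BC| = (0.4968,0.8679); ey = (-0.8679,0.4968)
P = B + 2.07·ex + 0.90·ey = (-2.1600,5.4381)

-2.16 5.44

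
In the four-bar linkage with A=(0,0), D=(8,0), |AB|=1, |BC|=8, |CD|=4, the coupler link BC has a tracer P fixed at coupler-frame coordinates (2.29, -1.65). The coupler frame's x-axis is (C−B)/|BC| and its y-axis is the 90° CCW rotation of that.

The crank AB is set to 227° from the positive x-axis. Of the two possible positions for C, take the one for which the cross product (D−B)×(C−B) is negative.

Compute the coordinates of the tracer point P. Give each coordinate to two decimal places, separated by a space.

A=(0,0), D=(8.00,0)
B = A + 1.00·(cos227°, sin227°) = (-0.6820, -0.7314)
|BD| = 8.7127
circle(B,8.00) ∩ circle(D,4.00): a=7.1110, h=3.6653
  candidates: C₊=(6.0962,3.5179) cross=31.935; C₋=(6.7115,-3.7868) cross=-31.935
  mode - wants cross < 0 → take C=(6.7115,-3.7868) (cross=-31.935)
ex = (C−B)/|BC| = (0.9242,-0.3819); ey = (0.3819,0.9242)
P = B + 2.29·ex + -1.65·ey = (0.8042,-3.1309)

0.80 -3.13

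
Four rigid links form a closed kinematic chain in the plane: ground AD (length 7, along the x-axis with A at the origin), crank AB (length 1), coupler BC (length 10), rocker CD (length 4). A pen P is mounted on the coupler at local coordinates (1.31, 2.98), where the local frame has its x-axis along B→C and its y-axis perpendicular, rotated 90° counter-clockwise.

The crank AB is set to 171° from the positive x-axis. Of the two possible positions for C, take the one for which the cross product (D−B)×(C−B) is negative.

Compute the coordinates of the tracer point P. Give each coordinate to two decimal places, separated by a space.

1.40 2.37

A=(0,0), D=(7.00,0)
B = A + 1.00·(cos171°, sin171°) = (-0.9877, 0.1564)
|BD| = 7.9892
circle(B,10.00) ∩ circle(D,4.00): a=9.2517, h=3.7955
  candidates: C₊=(8.3366,3.7701) cross=30.323; C₋=(8.1879,-3.8195) cross=-30.323
  mode - wants cross < 0 → take C=(8.1879,-3.8195) (cross=-30.323)
ex = (C−B)/|BC| = (0.9176,-0.3976); ey = (0.3976,0.9176)
P = B + 1.31·ex + 2.98·ey = (1.3992,2.3699)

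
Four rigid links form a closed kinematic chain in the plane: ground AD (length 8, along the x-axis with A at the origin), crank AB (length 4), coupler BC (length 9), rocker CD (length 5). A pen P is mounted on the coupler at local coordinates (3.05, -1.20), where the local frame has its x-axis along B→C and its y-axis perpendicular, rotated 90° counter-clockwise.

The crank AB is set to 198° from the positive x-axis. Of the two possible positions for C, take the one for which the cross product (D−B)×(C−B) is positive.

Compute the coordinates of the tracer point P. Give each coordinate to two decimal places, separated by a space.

A=(0,0), D=(8.00,0)
B = A + 4.00·(cos198°, sin198°) = (-3.8042, -1.2361)
|BD| = 11.8688
circle(B,9.00) ∩ circle(D,5.00): a=8.2935, h=3.4954
  candidates: C₊=(4.0802,3.1040) cross=41.486; C₋=(4.8082,-3.8487) cross=-41.486
  mode + wants cross > 0 → take C=(4.0802,3.1040) (cross=41.486)
ex = (C−B)/|BC| = (0.8760,0.4822); ey = (-0.4822,0.8760)
P = B + 3.05·ex + -1.20·ey = (-0.5536,-0.8165)

-0.55 -0.82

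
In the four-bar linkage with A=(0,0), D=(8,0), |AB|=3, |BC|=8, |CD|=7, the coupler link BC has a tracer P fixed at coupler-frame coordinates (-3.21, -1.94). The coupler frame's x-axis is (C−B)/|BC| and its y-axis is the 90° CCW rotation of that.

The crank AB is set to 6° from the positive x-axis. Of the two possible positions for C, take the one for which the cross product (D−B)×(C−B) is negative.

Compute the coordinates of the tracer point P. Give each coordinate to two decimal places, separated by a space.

-0.18 2.32

A=(0,0), D=(8.00,0)
B = A + 3.00·(cos6°, sin6°) = (2.9836, 0.3136)
|BD| = 5.0262
circle(B,8.00) ∩ circle(D,7.00): a=4.0053, h=6.9251
  candidates: C₊=(7.4131,6.9754) cross=34.807; C₋=(6.5490,-6.8480) cross=-34.807
  mode - wants cross < 0 → take C=(6.5490,-6.8480) (cross=-34.807)
ex = (C−B)/|BC| = (0.4457,-0.8952); ey = (0.8952,0.4457)
P = B + -3.21·ex + -1.94·ey = (-0.1837,2.3225)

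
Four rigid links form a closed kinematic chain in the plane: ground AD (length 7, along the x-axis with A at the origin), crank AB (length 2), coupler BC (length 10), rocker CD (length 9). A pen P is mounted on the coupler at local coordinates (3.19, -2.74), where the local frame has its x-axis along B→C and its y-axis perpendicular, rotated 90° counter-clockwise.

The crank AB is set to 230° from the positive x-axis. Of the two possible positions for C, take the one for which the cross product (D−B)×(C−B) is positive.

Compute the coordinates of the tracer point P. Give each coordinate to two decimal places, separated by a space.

A=(0,0), D=(7.00,0)
B = A + 2.00·(cos230°, sin230°) = (-1.2856, -1.5321)
|BD| = 8.4260
circle(B,10.00) ∩ circle(D,9.00): a=5.3405, h=8.4545
  candidates: C₊=(2.4286,7.7526) cross=71.238; C₋=(5.5031,-8.8747) cross=-71.238
  mode + wants cross > 0 → take C=(2.4286,7.7526) (cross=71.238)
ex = (C−B)/|BC| = (0.3714,0.9285); ey = (-0.9285,0.3714)
P = B + 3.19·ex + -2.74·ey = (2.4432,0.4120)

2.44 0.41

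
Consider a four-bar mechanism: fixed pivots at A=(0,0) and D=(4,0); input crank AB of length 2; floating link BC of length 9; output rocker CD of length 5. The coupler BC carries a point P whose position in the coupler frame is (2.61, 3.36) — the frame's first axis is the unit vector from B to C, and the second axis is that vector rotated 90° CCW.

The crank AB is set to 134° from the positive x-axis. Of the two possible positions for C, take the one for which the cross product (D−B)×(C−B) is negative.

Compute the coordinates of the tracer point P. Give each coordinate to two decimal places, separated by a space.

A=(0,0), D=(4.00,0)
B = A + 2.00·(cos134°, sin134°) = (-1.3893, 1.4387)
|BD| = 5.5780
circle(B,9.00) ∩ circle(D,5.00): a=7.8087, h=4.4748
  candidates: C₊=(7.3093,3.7481) cross=24.961; C₋=(5.0011,-4.8988) cross=-24.961
  mode - wants cross < 0 → take C=(5.0011,-4.8988) (cross=-24.961)
ex = (C−B)/|BC| = (0.7100,-0.7042); ey = (0.7042,0.7100)
P = B + 2.61·ex + 3.36·ey = (2.8299,1.9866)

2.83 1.99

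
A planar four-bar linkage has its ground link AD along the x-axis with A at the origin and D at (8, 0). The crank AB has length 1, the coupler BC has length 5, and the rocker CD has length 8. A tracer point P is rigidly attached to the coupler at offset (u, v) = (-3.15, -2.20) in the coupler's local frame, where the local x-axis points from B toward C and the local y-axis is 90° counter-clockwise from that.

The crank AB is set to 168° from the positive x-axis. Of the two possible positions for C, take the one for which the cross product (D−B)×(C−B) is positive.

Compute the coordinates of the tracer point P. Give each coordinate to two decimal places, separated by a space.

-0.58 -3.61

A=(0,0), D=(8.00,0)
B = A + 1.00·(cos168°, sin168°) = (-0.9781, 0.2079)
|BD| = 8.9806
circle(B,5.00) ∩ circle(D,8.00): a=2.3189, h=4.4297
  candidates: C₊=(1.4427,4.5828) cross=39.782; C₋=(1.2376,-4.2743) cross=-39.782
  mode + wants cross > 0 → take C=(1.4427,4.5828) (cross=39.782)
ex = (C−B)/|BC| = (0.4842,0.8750); ey = (-0.8750,0.4842)
P = B + -3.15·ex + -2.20·ey = (-0.5783,-3.6134)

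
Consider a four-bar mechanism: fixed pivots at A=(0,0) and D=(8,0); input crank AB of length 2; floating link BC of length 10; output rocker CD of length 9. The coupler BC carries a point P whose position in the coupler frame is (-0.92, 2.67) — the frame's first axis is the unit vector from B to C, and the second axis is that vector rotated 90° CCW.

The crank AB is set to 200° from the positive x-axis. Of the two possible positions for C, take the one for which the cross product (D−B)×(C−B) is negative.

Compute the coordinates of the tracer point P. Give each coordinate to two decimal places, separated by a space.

-0.43 1.74

A=(0,0), D=(8.00,0)
B = A + 2.00·(cos200°, sin200°) = (-1.8794, -0.6840)
|BD| = 9.9030
circle(B,10.00) ∩ circle(D,9.00): a=5.9108, h=8.0661
  candidates: C₊=(3.4602,7.7711) cross=79.879; C₋=(4.5745,-8.3226) cross=-79.879
  mode - wants cross < 0 → take C=(4.5745,-8.3226) (cross=-79.879)
ex = (C−B)/|BC| = (0.6454,-0.7639); ey = (0.7639,0.6454)
P = B + -0.92·ex + 2.67·ey = (-0.4336,1.7419)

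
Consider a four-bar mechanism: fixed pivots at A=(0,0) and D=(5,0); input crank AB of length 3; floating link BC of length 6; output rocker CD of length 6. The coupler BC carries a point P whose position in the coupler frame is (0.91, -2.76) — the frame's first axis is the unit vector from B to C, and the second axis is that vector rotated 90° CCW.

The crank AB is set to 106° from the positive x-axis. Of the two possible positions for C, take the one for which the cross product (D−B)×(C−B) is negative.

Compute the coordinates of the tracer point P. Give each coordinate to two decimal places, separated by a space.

A=(0,0), D=(5.00,0)
B = A + 3.00·(cos106°, sin106°) = (-0.8269, 2.8838)
|BD| = 6.5015
circle(B,6.00) ∩ circle(D,6.00): a=3.2507, h=5.0431
  candidates: C₊=(4.3234,5.9617) cross=32.787; C₋=(-0.1504,-3.0779) cross=-32.787
  mode - wants cross < 0 → take C=(-0.1504,-3.0779) (cross=-32.787)
ex = (C−B)/|BC| = (0.1128,-0.9936); ey = (0.9936,0.1128)
P = B + 0.91·ex + -2.76·ey = (-3.4667,1.6684)

-3.47 1.67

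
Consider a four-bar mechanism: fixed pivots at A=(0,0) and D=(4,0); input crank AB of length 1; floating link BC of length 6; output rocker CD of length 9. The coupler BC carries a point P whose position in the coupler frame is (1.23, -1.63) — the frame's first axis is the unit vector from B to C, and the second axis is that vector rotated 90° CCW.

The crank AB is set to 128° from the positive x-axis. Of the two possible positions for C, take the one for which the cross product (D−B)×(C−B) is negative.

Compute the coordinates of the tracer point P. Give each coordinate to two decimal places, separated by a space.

A=(0,0), D=(4.00,0)
B = A + 1.00·(cos128°, sin128°) = (-0.6157, 0.7880)
|BD| = 4.6824
circle(B,6.00) ∩ circle(D,9.00): a=-2.4640, h=5.4707
  candidates: C₊=(-2.1238,6.5954) cross=25.616; C₋=(-3.9652,-4.1900) cross=-25.616
  mode - wants cross < 0 → take C=(-3.9652,-4.1900) (cross=-25.616)
ex = (C−B)/|BC| = (-0.5582,-0.8297); ey = (0.8297,-0.5582)
P = B + 1.23·ex + -1.63·ey = (-2.6547,0.6775)

-2.65 0.68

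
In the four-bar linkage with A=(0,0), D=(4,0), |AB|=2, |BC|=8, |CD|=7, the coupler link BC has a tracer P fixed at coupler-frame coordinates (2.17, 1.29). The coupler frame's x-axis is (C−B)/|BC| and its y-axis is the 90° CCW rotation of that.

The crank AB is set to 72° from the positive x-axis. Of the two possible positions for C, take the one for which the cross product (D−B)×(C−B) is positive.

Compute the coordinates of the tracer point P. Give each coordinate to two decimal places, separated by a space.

A=(0,0), D=(4.00,0)
B = A + 2.00·(cos72°, sin72°) = (0.6180, 1.9021)
|BD| = 3.8802
circle(B,8.00) ∩ circle(D,7.00): a=3.8730, h=7.0000
  candidates: C₊=(7.4252,6.1047) cross=27.161; C₋=(0.5622,-6.0977) cross=-27.161
  mode + wants cross > 0 → take C=(7.4252,6.1047) (cross=27.161)
ex = (C−B)/|BC| = (0.8509,0.5253); ey = (-0.5253,0.8509)
P = B + 2.17·ex + 1.29·ey = (1.7868,4.1397)

1.79 4.14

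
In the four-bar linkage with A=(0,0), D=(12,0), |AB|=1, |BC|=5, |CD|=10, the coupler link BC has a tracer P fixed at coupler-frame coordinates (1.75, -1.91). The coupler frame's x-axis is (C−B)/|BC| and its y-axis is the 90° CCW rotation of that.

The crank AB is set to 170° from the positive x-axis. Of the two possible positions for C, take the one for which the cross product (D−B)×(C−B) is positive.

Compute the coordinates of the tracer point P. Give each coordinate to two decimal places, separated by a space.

A=(0,0), D=(12.00,0)
B = A + 1.00·(cos170°, sin170°) = (-0.9848, 0.1736)
|BD| = 12.9860
circle(B,5.00) ∩ circle(D,10.00): a=3.6053, h=3.4644
  candidates: C₊=(2.6664,3.5895) cross=44.989; C₋=(2.5738,-3.3387) cross=-44.989
  mode + wants cross > 0 → take C=(2.6664,3.5895) (cross=44.989)
ex = (C−B)/|BC| = (0.7303,0.6832); ey = (-0.6832,0.7303)
P = B + 1.75·ex + -1.91·ey = (1.5980,-0.0256)

1.60 -0.03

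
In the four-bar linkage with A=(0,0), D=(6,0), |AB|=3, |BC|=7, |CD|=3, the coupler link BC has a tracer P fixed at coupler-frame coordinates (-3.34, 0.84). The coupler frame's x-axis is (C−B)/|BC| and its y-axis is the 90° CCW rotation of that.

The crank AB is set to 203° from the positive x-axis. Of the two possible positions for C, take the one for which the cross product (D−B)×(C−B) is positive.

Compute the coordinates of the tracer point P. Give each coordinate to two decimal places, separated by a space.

-6.14 -1.82

A=(0,0), D=(6.00,0)
B = A + 3.00·(cos203°, sin203°) = (-2.7615, -1.1722)
|BD| = 8.8396
circle(B,7.00) ∩ circle(D,3.00): a=6.6823, h=2.0848
  candidates: C₊=(3.5854,1.7803) cross=18.429; C₋=(4.1383,-2.3524) cross=-18.429
  mode + wants cross > 0 → take C=(3.5854,1.7803) (cross=18.429)
ex = (C−B)/|BC| = (0.9067,0.4218); ey = (-0.4218,0.9067)
P = B + -3.34·ex + 0.84·ey = (-6.1442,-1.8193)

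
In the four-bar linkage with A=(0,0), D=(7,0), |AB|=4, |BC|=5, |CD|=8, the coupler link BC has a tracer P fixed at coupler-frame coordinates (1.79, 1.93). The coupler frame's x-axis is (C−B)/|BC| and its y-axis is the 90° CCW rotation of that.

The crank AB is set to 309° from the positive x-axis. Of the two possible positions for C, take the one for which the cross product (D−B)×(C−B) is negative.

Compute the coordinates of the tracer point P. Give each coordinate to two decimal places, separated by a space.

A=(0,0), D=(7.00,0)
B = A + 4.00·(cos309°, sin309°) = (2.5173, -3.1086)
|BD| = 5.4551
circle(B,5.00) ∩ circle(D,8.00): a=-0.8471, h=4.9277
  candidates: C₊=(-0.9869,0.4581) cross=26.881; C₋=(4.6292,-7.6406) cross=-26.881
  mode - wants cross < 0 → take C=(4.6292,-7.6406) (cross=-26.881)
ex = (C−B)/|BC| = (0.4224,-0.9064); ey = (0.9064,0.4224)
P = B + 1.79·ex + 1.93·ey = (5.0227,-3.9158)

5.02 -3.92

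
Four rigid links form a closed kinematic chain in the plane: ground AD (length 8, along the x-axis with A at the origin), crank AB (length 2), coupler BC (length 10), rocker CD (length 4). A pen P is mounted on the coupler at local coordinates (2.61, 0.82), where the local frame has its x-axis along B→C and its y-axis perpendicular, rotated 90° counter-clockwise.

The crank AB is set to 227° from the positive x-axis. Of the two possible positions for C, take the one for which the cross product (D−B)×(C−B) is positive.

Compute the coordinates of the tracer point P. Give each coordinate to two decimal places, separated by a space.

A=(0,0), D=(8.00,0)
B = A + 2.00·(cos227°, sin227°) = (-1.3640, -1.4627)
|BD| = 9.4775
circle(B,10.00) ∩ circle(D,4.00): a=9.1703, h=3.9882
  candidates: C₊=(7.0809,3.8930) cross=37.798; C₋=(8.3119,-3.9878) cross=-37.798
  mode + wants cross > 0 → take C=(7.0809,3.8930) (cross=37.798)
ex = (C−B)/|BC| = (0.8445,0.5356); ey = (-0.5356,0.8445)
P = B + 2.61·ex + 0.82·ey = (0.4010,0.6276)

0.40 0.63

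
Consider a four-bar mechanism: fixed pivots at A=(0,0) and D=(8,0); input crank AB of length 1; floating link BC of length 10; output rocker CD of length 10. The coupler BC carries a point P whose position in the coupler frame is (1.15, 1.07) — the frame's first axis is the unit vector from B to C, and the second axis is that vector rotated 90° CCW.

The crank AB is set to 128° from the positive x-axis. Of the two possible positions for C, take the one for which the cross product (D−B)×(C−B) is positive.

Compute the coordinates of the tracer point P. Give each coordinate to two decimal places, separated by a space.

A=(0,0), D=(8.00,0)
B = A + 1.00·(cos128°, sin128°) = (-0.6157, 0.7880)
|BD| = 8.6516
circle(B,10.00) ∩ circle(D,10.00): a=4.3258, h=9.0159
  candidates: C₊=(4.5134,9.3725) cross=78.003; C₋=(2.8710,-8.5845) cross=-78.003
  mode + wants cross > 0 → take C=(4.5134,9.3725) (cross=78.003)
ex = (C−B)/|BC| = (0.5129,0.8584); ey = (-0.8584,0.5129)
P = B + 1.15·ex + 1.07·ey = (-0.9444,2.3240)

-0.94 2.32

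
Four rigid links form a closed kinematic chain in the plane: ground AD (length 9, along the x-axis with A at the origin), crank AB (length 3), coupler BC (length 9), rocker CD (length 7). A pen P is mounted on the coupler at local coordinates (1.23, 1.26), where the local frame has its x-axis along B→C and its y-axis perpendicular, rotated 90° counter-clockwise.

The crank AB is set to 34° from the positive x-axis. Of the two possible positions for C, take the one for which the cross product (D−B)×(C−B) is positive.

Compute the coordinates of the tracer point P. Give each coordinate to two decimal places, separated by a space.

2.74 3.42

A=(0,0), D=(9.00,0)
B = A + 3.00·(cos34°, sin34°) = (2.4871, 1.6776)
|BD| = 6.7255
circle(B,9.00) ∩ circle(D,7.00): a=5.7418, h=6.9305
  candidates: C₊=(9.7761,6.9568) cross=46.611; C₋=(6.3186,-6.4661) cross=-46.611
  mode + wants cross > 0 → take C=(9.7761,6.9568) (cross=46.611)
ex = (C−B)/|BC| = (0.8099,0.5866); ey = (-0.5866,0.8099)
P = B + 1.23·ex + 1.26·ey = (2.7442,3.4195)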